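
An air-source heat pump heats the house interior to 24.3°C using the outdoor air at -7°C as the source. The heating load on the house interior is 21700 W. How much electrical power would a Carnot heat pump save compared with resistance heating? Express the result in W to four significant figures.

19420 W

In absolute terms T_C = 266.15 K and T_H = 297.45 K, so ΔT = 31.30 K.
COP_Carnot = T_H/ΔT = 297.45/31.30 = 9.503.
Resistance heating needs Ẇ_res = Q̇_H = 21700 W; the reversible heat pump needs only Ẇ_hp = Q̇_H/COP = 2283 W.
Saving = 21700 − 2283 = 19420 W.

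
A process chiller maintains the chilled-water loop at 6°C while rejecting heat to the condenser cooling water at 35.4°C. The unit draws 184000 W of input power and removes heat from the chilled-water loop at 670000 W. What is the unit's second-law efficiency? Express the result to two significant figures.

0.38

COP_actual = Q̇_C/Ẇ = 670000/184000 = 3.641.
In absolute terms T_C = 279.15 K and T_H = 308.55 K, so ΔT = 29.40 K.
COP_Carnot = T_C/ΔT = 279.15/29.40 = 9.495.
η_II = COP_actual/COP_Carnot = 3.641/9.495 = 0.3835.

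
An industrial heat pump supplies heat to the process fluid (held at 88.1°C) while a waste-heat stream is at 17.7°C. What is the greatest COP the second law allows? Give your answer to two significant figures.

5.1

In absolute terms T_C = 290.85 K and T_H = 361.25 K, so ΔT = 70.40 K.
For a reversible cycle, COP_Carnot = T_H/ΔT = 361.25/70.40 = 5.131.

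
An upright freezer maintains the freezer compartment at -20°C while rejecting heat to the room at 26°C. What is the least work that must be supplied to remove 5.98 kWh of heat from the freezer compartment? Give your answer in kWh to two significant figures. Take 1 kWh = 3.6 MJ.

1.1 kWh

In absolute terms T_C = 253.15 K and T_H = 299.15 K, so ΔT = 46.00 K.
The reversible limit is COP_R = T_C/ΔT = 5.503, so W_min = Q_C/COP = Q_C·ΔT/T_C.
W_min = 5.980 × 46.00/253.15 = 1.087 kWh.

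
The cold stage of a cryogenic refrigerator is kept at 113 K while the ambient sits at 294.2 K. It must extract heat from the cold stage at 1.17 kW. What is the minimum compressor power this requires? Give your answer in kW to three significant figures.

1.88 kW

The reservoir spacing is ΔT = 294.2 − 113 = 181.2 K.
COP_Carnot = T_C/ΔT = 113.00/181.2 = 0.6236.
Ẇ_min = Q̇/COP_Carnot = 1.170/0.6236 = 1.876 kW.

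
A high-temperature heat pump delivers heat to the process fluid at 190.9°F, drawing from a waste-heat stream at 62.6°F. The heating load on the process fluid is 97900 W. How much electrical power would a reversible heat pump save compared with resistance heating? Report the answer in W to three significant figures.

78600 W

In absolute terms T_C = 290.15 K and T_H = 361.43 K, so ΔT = 71.28 K.
COP_Carnot = T_H/ΔT = 361.43/71.28 = 5.071.
Resistance heating needs Ẇ_res = Q̇_H = 97900 W; the reversible heat pump needs only Ẇ_hp = Q̇_H/COP = 19310 W.
Saving = 97900 − 19310 = 78590 W.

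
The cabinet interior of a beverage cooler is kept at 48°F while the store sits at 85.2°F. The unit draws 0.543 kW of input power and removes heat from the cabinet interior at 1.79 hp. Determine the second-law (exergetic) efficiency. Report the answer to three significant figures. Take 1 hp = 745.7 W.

Converting, Q̇_C = 1.790 hp = 1.335 kW, so COP_actual = Q̇_C/Ẇ = 1.335/0.5430 = 2.458.
In absolute terms T_C = 282.04 K and T_H = 302.71 K, so ΔT = 20.67 K.
COP_Carnot = T_C/ΔT = 282.04/20.67 = 13.65.
η_II = COP_actual/COP_Carnot = 2.458/13.65 = 0.1801.

0.180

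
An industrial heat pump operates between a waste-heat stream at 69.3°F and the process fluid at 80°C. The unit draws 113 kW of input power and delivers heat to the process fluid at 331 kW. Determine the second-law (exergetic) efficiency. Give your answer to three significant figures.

COP_actual = Q̇_H/Ẇ = 331.0/113.0 = 2.929.
In absolute terms T_C = 293.87 K and T_H = 353.15 K, so ΔT = 59.28 K.
COP_Carnot = T_H/ΔT = 353.15/59.28 = 5.958.
η_II = COP_actual/COP_Carnot = 2.929/5.958 = 0.4917.

0.492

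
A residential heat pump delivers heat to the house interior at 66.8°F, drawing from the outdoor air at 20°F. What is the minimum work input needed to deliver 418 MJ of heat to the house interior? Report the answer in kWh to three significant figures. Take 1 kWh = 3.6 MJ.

10.3 kWh

In absolute terms T_C = 266.48 K and T_H = 292.48 K, so ΔT = 26.00 K.
The reversible limit is COP_HP = T_H/ΔT = 11.25, so W_min = Q_H/COP = Q_H·ΔT/T_H.
W_min = 418.0 × 26.00/292.48 = 37.16 MJ = 10.32 kWh.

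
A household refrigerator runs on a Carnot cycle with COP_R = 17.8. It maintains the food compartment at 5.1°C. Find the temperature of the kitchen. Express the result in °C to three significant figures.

20.7 °C

COP_R = T_C/(T_H − T_C) gives T_H − T_C = T_C/COP.
With T_C = 278.25 K, T_H = 278.25 × (1 + 1/17.8) = 293.88 K.
Converting, 293.88 K = 20.73°C.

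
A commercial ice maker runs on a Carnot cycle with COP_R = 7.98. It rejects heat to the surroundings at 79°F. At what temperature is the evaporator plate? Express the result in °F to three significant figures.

For a Carnot refrigerator COP_R = T_C/(T_H − T_C), so T_C = COP·T_H/(1 + COP).
With T_H = 299.26 K, T_C = 7.98 × 299.26/8.980 = 265.94 K.
Converting, 265.94 K = 19.01°F.

19.0 °F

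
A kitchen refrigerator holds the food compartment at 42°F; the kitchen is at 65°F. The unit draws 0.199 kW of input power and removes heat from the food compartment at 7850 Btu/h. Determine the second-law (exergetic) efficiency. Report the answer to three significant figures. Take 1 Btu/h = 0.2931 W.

0.530

Converting, Q̇_C = 7850 Btu/h = 2.301 kW, so COP_actual = Q̇_C/Ẇ = 2.301/0.1990 = 11.56.
In absolute terms T_C = 278.71 K and T_H = 291.48 K, so ΔT = 12.78 K.
COP_Carnot = T_C/ΔT = 278.71/12.78 = 21.81.
η_II = COP_actual/COP_Carnot = 11.56/21.81 = 0.5301.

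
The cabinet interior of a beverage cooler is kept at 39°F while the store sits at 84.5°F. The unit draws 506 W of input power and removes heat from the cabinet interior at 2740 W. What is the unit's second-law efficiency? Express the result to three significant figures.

COP_actual = Q̇_C/Ẇ = 2740/506.0 = 5.415.
In absolute terms T_C = 277.04 K and T_H = 302.32 K, so ΔT = 25.28 K.
COP_Carnot = T_C/ΔT = 277.04/25.28 = 10.96.
η_II = COP_actual/COP_Carnot = 5.415/10.96 = 0.4941.

0.494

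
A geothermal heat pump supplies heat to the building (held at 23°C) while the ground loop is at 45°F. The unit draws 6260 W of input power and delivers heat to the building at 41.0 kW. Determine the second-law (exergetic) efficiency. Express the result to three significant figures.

0.349

Converting, Q̇_H = 41.00 kW = 41000 W, so COP_actual = Q̇_H/Ẇ = 41000/6260 = 6.550.
In absolute terms T_C = 280.37 K and T_H = 296.15 K, so ΔT = 15.78 K.
COP_Carnot = T_H/ΔT = 296.15/15.78 = 18.77.
η_II = COP_actual/COP_Carnot = 6.550/18.77 = 0.3489.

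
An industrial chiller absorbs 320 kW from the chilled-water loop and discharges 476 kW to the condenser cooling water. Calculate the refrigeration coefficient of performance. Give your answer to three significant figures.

The first law gives Q̇_H = Q̇_C + Ẇ, so the three rates are Q̇_C = 320.0, Q̇_H = 476.0, Ẇ = 156.0 kW.
COP_R = Q̇_C/Ẇ = 320.0/156.0 = 2.051.

2.05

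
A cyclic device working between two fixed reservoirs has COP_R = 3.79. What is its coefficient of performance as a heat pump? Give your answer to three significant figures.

The first law on one cycle gives Q_H = Q_C + W, so Q_H/W = Q_C/W + 1.
COP_HP = COP_R + 1 = 3.79 + 1 = 4.79.

4.79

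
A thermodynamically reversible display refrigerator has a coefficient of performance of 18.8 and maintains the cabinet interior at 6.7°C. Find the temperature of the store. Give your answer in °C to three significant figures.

COP_R = T_C/(T_H − T_C) gives T_H − T_C = T_C/COP.
With T_C = 279.85 K, T_H = 279.85 × (1 + 1/18.8) = 294.74 K.
Converting, 294.74 K = 21.59°C.

21.6 °C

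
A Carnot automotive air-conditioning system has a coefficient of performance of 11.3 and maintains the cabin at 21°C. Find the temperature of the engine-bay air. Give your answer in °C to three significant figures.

47.0 °C

COP_R = T_C/(T_H − T_C) gives T_H − T_C = T_C/COP.
With T_C = 294.15 K, T_H = 294.15 × (1 + 1/11.3) = 320.18 K.
Converting, 320.18 K = 47.03°C.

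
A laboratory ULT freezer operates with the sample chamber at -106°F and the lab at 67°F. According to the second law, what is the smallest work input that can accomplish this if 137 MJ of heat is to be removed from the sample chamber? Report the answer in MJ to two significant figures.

In absolute terms T_C = 196.48 K and T_H = 292.59 K, so ΔT = 96.11 K.
The reversible limit is COP_R = T_C/ΔT = 2.044, so W_min = Q_C/COP = Q_C·ΔT/T_C.
W_min = 137.0 × 96.11/196.48 = 67.01 MJ.

67 MJ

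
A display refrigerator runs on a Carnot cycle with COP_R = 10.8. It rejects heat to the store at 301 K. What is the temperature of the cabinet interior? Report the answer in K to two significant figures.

For a Carnot refrigerator COP_R = T_C/(T_H − T_C), so T_C = COP·T_H/(1 + COP).
With T_H = 301.00 K, T_C = 10.8 × 301.00/11.80 = 275.49 K.

280 K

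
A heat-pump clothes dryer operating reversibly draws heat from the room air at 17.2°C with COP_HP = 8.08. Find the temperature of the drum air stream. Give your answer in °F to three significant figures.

COP_HP = T_H/(T_H − T_C) rearranges to T_H = COP·T_C/(COP − 1).
With T_C = 290.35 K, T_H = 8.08 × 290.35/7.080 = 331.36 K.
Converting, 331.36 K = 136.78°F.

137 °F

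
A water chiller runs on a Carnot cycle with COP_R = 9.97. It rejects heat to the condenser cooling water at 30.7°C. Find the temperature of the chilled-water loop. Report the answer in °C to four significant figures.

For a Carnot refrigerator COP_R = T_C/(T_H − T_C), so T_C = COP·T_H/(1 + COP).
With T_H = 303.85 K, T_C = 9.97 × 303.85/10.97 = 276.15 K.
Converting, 276.15 K = 3.00°C.

3.002 °C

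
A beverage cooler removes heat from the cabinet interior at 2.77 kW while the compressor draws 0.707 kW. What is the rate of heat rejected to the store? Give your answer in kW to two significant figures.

For a cyclic device the first law requires Q̇_H = Q̇_C + Ẇ.
Q̇_H = Q̇_C + Ẇ = 3.477 kW.

3.5 kW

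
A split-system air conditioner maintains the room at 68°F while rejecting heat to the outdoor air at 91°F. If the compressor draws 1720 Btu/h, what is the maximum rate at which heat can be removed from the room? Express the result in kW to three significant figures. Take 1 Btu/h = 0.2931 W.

11.6 kW

In absolute terms T_C = 293.15 K and T_H = 305.93 K, so ΔT = 12.78 K.
COP_Carnot = T_C/ΔT = 293.15/12.78 = 22.94.
Q̇_max = COP_Carnot × Ẇ = 22.94 × 1720 Btu/h = 39460 Btu/h = 11.57 kW.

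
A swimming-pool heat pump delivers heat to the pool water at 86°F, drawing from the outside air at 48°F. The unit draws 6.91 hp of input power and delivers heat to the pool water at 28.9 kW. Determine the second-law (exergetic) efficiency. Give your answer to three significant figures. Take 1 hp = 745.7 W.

Converting, Q̇_H = 28.90 kW = 38.76 hp, so COP_actual = Q̇_H/Ẇ = 38.76/6.910 = 5.609.
In absolute terms T_C = 282.04 K and T_H = 303.15 K, so ΔT = 21.11 K.
COP_Carnot = T_H/ΔT = 303.15/21.11 = 14.36.
η_II = COP_actual/COP_Carnot = 5.609/14.36 = 0.3906.

0.391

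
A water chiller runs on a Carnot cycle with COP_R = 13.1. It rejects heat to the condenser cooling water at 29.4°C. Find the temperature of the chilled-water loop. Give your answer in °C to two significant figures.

For a Carnot refrigerator COP_R = T_C/(T_H − T_C), so T_C = COP·T_H/(1 + COP).
With T_H = 302.55 K, T_C = 13.1 × 302.55/14.10 = 281.09 K.
Converting, 281.09 K = 7.94°C.

7.9 °C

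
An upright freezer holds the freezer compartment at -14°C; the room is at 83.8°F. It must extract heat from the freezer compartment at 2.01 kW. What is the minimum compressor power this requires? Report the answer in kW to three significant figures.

In absolute terms T_C = 259.15 K and T_H = 301.93 K, so ΔT = 42.78 K.
COP_Carnot = T_C/ΔT = 259.15/42.78 = 6.058.
Ẇ_min = Q̇/COP_Carnot = 2.010/6.058 = 0.3318 kW.

0.332 kW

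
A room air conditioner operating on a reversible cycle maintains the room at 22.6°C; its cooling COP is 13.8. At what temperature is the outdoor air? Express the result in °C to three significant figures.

44.0 °C

COP_R = T_C/(T_H − T_C) gives T_H − T_C = T_C/COP.
With T_C = 295.75 K, T_H = 295.75 × (1 + 1/13.8) = 317.18 K.
Converting, 317.18 K = 44.03°C.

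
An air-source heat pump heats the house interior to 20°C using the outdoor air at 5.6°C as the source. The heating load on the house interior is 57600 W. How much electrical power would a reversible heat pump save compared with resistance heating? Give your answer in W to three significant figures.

In absolute terms T_C = 278.75 K and T_H = 293.15 K, so ΔT = 14.40 K.
COP_Carnot = T_H/ΔT = 293.15/14.40 = 20.36.
Resistance heating needs Ẇ_res = Q̇_H = 57600 W; the reversible heat pump needs only Ẇ_hp = Q̇_H/COP = 2829 W.
Saving = 57600 − 2829 = 54770 W.

54800 W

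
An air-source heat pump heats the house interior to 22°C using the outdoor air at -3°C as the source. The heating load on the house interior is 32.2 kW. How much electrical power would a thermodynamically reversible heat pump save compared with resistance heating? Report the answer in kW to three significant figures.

29.5 kW

In absolute terms T_C = 270.15 K and T_H = 295.15 K, so ΔT = 25.00 K.
COP_Carnot = T_H/ΔT = 295.15/25.00 = 11.81.
Resistance heating needs Ẇ_res = Q̇_H = 32.20 kW; the reversible heat pump needs only Ẇ_hp = Q̇_H/COP = 2.727 kW.
Saving = 32.20 − 2.727 = 29.47 kW.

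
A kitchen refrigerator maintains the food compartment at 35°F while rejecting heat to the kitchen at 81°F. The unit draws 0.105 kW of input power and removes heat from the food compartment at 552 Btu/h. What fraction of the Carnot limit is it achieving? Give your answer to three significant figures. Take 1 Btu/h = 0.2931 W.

0.143

Converting, Q̇_C = 552.0 Btu/h = 0.1618 kW, so COP_actual = Q̇_C/Ẇ = 0.1618/0.1050 = 1.541.
In absolute terms T_C = 274.82 K and T_H = 300.37 K, so ΔT = 25.56 K.
COP_Carnot = T_C/ΔT = 274.82/25.56 = 10.75.
η_II = COP_actual/COP_Carnot = 1.541/10.75 = 0.1433.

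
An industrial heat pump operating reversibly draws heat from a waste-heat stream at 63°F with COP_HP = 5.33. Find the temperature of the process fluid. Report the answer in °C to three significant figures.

84.3 °C

COP_HP = T_H/(T_H − T_C) rearranges to T_H = COP·T_C/(COP − 1).
With T_C = 290.37 K, T_H = 5.33 × 290.37/4.330 = 357.43 K.
Converting, 357.43 K = 84.28°C.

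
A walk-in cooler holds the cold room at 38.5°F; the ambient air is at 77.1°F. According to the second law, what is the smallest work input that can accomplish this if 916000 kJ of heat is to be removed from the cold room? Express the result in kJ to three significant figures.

In absolute terms T_C = 276.76 K and T_H = 298.21 K, so ΔT = 21.44 K.
The reversible limit is COP_R = T_C/ΔT = 12.91, so W_min = Q_C/COP = Q_C·ΔT/T_C.
W_min = 916000 × 21.44/276.76 = 70970 kJ.

71000 kJ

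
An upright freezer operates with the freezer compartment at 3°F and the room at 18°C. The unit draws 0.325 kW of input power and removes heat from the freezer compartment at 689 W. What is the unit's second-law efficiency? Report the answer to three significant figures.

Converting, Q̇_C = 689.0 W = 0.6890 kW, so COP_actual = Q̇_C/Ẇ = 0.6890/0.3250 = 2.120.
In absolute terms T_C = 257.04 K and T_H = 291.15 K, so ΔT = 34.11 K.
COP_Carnot = T_C/ΔT = 257.04/34.11 = 7.535.
η_II = COP_actual/COP_Carnot = 2.120/7.535 = 0.2813.

0.281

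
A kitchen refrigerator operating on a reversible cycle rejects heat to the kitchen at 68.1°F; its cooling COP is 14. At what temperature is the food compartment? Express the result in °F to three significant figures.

For a Carnot refrigerator COP_R = T_C/(T_H − T_C), so T_C = COP·T_H/(1 + COP).
With T_H = 293.21 K, T_C = 14 × 293.21/15.00 = 273.66 K.
Converting, 273.66 K = 32.92°F.

32.9 °F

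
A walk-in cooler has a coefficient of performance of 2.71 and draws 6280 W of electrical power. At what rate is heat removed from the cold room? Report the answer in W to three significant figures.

17000 W

Q̇_C = COP × Ẇ = 2.71 × 6280 = 17020 W.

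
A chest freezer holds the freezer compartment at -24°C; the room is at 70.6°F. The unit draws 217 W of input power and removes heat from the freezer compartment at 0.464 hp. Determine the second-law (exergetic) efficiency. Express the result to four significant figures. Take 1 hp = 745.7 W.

0.2908

Converting, Q̇_C = 0.4640 hp = 346.0 W, so COP_actual = Q̇_C/Ẇ = 346.0/217.0 = 1.594.
In absolute terms T_C = 249.15 K and T_H = 294.59 K, so ΔT = 45.44 K.
COP_Carnot = T_C/ΔT = 249.15/45.44 = 5.483.
η_II = COP_actual/COP_Carnot = 1.594/5.483 = 0.2908.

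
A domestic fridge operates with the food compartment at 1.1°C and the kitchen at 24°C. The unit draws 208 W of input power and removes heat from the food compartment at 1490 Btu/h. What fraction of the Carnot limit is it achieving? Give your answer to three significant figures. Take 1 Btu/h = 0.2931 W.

0.175

Converting, Q̇_C = 1490 Btu/h = 436.7 W, so COP_actual = Q̇_C/Ẇ = 436.7/208.0 = 2.100.
In absolute terms T_C = 274.25 K and T_H = 297.15 K, so ΔT = 22.90 K.
COP_Carnot = T_C/ΔT = 274.25/22.90 = 11.98.
η_II = COP_actual/COP_Carnot = 2.100/11.98 = 0.1753.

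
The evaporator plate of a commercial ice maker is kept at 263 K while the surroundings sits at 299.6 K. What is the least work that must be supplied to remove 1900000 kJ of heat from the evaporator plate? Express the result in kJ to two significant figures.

The reservoir spacing is ΔT = 299.6 − 263 = 36.60 K.
The reversible limit is COP_R = T_C/ΔT = 7.186, so W_min = Q_C/COP = Q_C·ΔT/T_C.
W_min = 1900000 × 36.60/263.00 = 264400 kJ.

260000 kJ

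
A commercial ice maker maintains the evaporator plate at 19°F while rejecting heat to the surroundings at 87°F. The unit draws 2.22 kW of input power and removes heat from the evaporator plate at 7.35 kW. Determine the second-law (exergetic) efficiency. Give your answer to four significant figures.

0.4703

COP_actual = Q̇_C/Ẇ = 7.350/2.220 = 3.311.
In absolute terms T_C = 265.93 K and T_H = 303.71 K, so ΔT = 37.78 K.
COP_Carnot = T_C/ΔT = 265.93/37.78 = 7.039.
η_II = COP_actual/COP_Carnot = 3.311/7.039 = 0.4703.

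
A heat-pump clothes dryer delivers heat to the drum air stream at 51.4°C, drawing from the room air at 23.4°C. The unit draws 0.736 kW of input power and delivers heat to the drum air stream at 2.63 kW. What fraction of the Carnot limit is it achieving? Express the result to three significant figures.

0.308

COP_actual = Q̇_H/Ẇ = 2.630/0.7360 = 3.573.
In absolute terms T_C = 296.55 K and T_H = 324.55 K, so ΔT = 28.00 K.
COP_Carnot = T_H/ΔT = 324.55/28.00 = 11.59.
η_II = COP_actual/COP_Carnot = 3.573/11.59 = 0.3083.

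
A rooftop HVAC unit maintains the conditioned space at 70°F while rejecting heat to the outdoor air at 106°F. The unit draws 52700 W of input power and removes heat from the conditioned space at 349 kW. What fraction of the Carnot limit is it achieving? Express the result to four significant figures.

0.4501

Converting, Q̇_C = 349.0 kW = 349000 W, so COP_actual = Q̇_C/Ẇ = 349000/52700 = 6.622.
In absolute terms T_C = 294.26 K and T_H = 314.26 K, so ΔT = 20.00 K.
COP_Carnot = T_C/ΔT = 294.26/20.00 = 14.71.
η_II = COP_actual/COP_Carnot = 6.622/14.71 = 0.4501.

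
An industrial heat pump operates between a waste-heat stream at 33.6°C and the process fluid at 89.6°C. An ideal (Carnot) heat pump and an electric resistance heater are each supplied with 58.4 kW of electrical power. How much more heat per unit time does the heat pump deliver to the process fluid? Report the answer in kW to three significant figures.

In absolute terms T_C = 306.75 K and T_H = 362.75 K, so ΔT = 56.00 K.
COP_Carnot = T_H/ΔT = 362.75/56.00 = 6.478.
The heat pump delivers Q̇_H = COP × Ẇ = 378.3 kW; the resistance heater delivers Ẇ = 58.40 kW.
Extra = (COP − 1)·Ẇ = 319.9 kW.

320 kW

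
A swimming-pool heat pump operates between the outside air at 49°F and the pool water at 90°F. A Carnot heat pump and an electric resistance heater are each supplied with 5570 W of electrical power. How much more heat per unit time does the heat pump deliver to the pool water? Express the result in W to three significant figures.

In absolute terms T_C = 282.59 K and T_H = 305.37 K, so ΔT = 22.78 K.
COP_Carnot = T_H/ΔT = 305.37/22.78 = 13.41.
The heat pump delivers Q̇_H = COP × Ẇ = 74670 W; the resistance heater delivers Ẇ = 5570 W.
Extra = (COP − 1)·Ẇ = 69100 W.

69100 W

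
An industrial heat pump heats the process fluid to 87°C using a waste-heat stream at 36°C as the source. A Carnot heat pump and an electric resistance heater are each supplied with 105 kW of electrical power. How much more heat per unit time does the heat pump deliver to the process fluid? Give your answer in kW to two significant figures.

In absolute terms T_C = 309.15 K and T_H = 360.15 K, so ΔT = 51.00 K.
COP_Carnot = T_H/ΔT = 360.15/51.00 = 7.062.
The heat pump delivers Q̇_H = COP × Ẇ = 741.5 kW; the resistance heater delivers Ẇ = 105.0 kW.
Extra = (COP − 1)·Ẇ = 636.5 kW.

640 kW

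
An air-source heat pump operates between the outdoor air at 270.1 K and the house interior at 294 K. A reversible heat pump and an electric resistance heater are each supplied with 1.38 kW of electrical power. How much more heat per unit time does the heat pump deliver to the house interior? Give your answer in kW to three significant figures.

The reservoir spacing is ΔT = 294 − 270.1 = 23.90 K.
COP_Carnot = T_H/ΔT = 294.00/23.90 = 12.30.
The heat pump delivers Q̇_H = COP × Ẇ = 16.98 kW; the resistance heater delivers Ẇ = 1.380 kW.
Extra = (COP − 1)·Ẇ = 15.60 kW.

15.6 kW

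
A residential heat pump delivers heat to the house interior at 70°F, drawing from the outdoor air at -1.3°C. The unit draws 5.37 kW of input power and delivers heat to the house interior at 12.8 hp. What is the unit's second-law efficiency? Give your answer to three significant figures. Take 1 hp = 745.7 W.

Converting, Q̇_H = 12.80 hp = 9.545 kW, so COP_actual = Q̇_H/Ẇ = 9.545/5.370 = 1.777.
In absolute terms T_C = 271.85 K and T_H = 294.26 K, so ΔT = 22.41 K.
COP_Carnot = T_H/ΔT = 294.26/22.41 = 13.13.
η_II = COP_actual/COP_Carnot = 1.777/13.13 = 0.1354.

0.135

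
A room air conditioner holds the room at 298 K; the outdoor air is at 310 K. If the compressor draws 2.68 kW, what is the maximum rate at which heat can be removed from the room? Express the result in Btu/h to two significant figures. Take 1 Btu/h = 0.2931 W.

The reservoir spacing is ΔT = 310 − 298 = 12.00 K.
COP_Carnot = T_C/ΔT = 298.00/12.00 = 24.83.
Q̇_max = COP_Carnot × Ẇ = 24.83 × 2.680 kW = 66.55 kW = 227100 Btu/h.

230000 Btu/h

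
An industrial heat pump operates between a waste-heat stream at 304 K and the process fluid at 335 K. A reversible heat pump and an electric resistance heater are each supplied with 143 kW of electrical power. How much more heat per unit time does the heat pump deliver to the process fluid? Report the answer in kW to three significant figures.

1400 kW

The reservoir spacing is ΔT = 335 − 304 = 31.00 K.
COP_Carnot = T_H/ΔT = 335.00/31.00 = 10.81.
The heat pump delivers Q̇_H = COP × Ẇ = 1545 kW; the resistance heater delivers Ẇ = 143.0 kW.
Extra = (COP − 1)·Ẇ = 1402 kW.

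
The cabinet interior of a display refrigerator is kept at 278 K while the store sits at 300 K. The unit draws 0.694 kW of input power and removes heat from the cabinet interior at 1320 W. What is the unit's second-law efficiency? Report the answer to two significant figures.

Converting, Q̇_C = 1320 W = 1.320 kW, so COP_actual = Q̇_C/Ẇ = 1.320/0.6940 = 1.902.
The reservoir spacing is ΔT = 300 − 278 = 22.00 K.
COP_Carnot = T_C/ΔT = 278.00/22.00 = 12.64.
η_II = COP_actual/COP_Carnot = 1.902/12.64 = 0.1505.

0.15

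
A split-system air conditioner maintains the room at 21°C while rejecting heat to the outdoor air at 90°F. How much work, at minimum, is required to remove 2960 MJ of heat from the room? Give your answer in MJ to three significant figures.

In absolute terms T_C = 294.15 K and T_H = 305.37 K, so ΔT = 11.22 K.
The reversible limit is COP_R = T_C/ΔT = 26.21, so W_min = Q_C/COP = Q_C·ΔT/T_C.
W_min = 2960 × 11.22/294.15 = 112.9 MJ.

113 MJ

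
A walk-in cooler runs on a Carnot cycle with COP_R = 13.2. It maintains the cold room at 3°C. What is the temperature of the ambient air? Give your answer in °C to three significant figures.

COP_R = T_C/(T_H − T_C) gives T_H − T_C = T_C/COP.
With T_C = 276.15 K, T_H = 276.15 × (1 + 1/13.2) = 297.07 K.
Converting, 297.07 K = 23.92°C.

23.9 °C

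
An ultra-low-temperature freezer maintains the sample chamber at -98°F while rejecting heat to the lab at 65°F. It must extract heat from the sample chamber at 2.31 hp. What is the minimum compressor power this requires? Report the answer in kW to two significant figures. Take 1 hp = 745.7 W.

0.78 kW

In absolute terms T_C = 200.93 K and T_H = 291.48 K, so ΔT = 90.56 K.
COP_Carnot = T_C/ΔT = 200.93/90.56 = 2.219.
Ẇ_min = Q̇/COP_Carnot = 2.310/2.219 = 1.041 hp = 0.7763 kW.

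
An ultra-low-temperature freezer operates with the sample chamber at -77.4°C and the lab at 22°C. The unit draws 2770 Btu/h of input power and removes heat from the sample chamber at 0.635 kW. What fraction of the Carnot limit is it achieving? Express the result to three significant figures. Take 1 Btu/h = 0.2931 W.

0.397

Converting, Q̇_C = 0.6350 kW = 2166 Btu/h, so COP_actual = Q̇_C/Ẇ = 2166/2770 = 0.7821.
In absolute terms T_C = 195.75 K and T_H = 295.15 K, so ΔT = 99.40 K.
COP_Carnot = T_C/ΔT = 195.75/99.40 = 1.969.
η_II = COP_actual/COP_Carnot = 0.7821/1.969 = 0.3972.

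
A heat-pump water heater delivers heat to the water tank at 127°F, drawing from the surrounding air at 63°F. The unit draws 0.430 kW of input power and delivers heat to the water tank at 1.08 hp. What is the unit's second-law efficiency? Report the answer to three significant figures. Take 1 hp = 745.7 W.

Converting, Q̇_H = 1.080 hp = 0.8054 kW, so COP_actual = Q̇_H/Ẇ = 0.8054/0.4300 = 1.873.
In absolute terms T_C = 290.37 K and T_H = 325.93 K, so ΔT = 35.56 K.
COP_Carnot = T_H/ΔT = 325.93/35.56 = 9.167.
η_II = COP_actual/COP_Carnot = 1.873/9.167 = 0.2043.

0.204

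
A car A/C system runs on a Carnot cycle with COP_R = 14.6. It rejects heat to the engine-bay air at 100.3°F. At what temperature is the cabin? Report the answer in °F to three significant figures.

For a Carnot refrigerator COP_R = T_C/(T_H − T_C), so T_C = COP·T_H/(1 + COP).
With T_H = 311.09 K, T_C = 14.6 × 311.09/15.60 = 291.15 K.
Converting, 291.15 K = 64.40°F.

64.4 °F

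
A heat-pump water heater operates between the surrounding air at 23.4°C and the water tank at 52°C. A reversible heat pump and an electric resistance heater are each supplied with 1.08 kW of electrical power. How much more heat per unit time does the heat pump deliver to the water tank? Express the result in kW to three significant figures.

11.2 kW

In absolute terms T_C = 296.55 K and T_H = 325.15 K, so ΔT = 28.60 K.
COP_Carnot = T_H/ΔT = 325.15/28.60 = 11.37.
The heat pump delivers Q̇_H = COP × Ẇ = 12.28 kW; the resistance heater delivers Ẇ = 1.080 kW.
Extra = (COP − 1)·Ẇ = 11.20 kW.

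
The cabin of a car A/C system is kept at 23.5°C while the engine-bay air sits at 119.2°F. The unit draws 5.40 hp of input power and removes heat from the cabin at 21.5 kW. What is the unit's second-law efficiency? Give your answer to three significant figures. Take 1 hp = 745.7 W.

Converting, Q̇_C = 21.50 kW = 28.83 hp, so COP_actual = Q̇_C/Ẇ = 28.83/5.400 = 5.339.
In absolute terms T_C = 296.65 K and T_H = 321.59 K, so ΔT = 24.94 K.
COP_Carnot = T_C/ΔT = 296.65/24.94 = 11.89.
η_II = COP_actual/COP_Carnot = 5.339/11.89 = 0.4490.

0.449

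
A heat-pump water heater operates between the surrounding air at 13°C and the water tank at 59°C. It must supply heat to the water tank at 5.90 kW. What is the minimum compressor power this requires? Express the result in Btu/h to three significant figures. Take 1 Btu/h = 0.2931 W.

In absolute terms T_C = 286.15 K and T_H = 332.15 K, so ΔT = 46.00 K.
COP_Carnot = T_H/ΔT = 332.15/46.00 = 7.221.
Ẇ_min = Q̇/COP_Carnot = 5.900/7.221 = 0.8171 kW = 2788 Btu/h.

2790 Btu/h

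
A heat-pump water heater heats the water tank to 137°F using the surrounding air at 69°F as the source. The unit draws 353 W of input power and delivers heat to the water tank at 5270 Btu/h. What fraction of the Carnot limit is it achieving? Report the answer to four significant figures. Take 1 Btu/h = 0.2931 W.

Converting, Q̇_H = 5270 Btu/h = 1545 W, so COP_actual = Q̇_H/Ẇ = 1545/353.0 = 4.376.
In absolute terms T_C = 293.71 K and T_H = 331.48 K, so ΔT = 37.78 K.
COP_Carnot = T_H/ΔT = 331.48/37.78 = 8.775.
η_II = COP_actual/COP_Carnot = 4.376/8.775 = 0.4987.

0.4987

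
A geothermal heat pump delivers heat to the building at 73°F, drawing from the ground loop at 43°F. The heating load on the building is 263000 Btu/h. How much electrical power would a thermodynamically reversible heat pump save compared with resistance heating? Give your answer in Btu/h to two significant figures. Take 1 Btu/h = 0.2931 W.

In absolute terms T_C = 279.26 K and T_H = 295.93 K, so ΔT = 16.67 K.
COP_Carnot = T_H/ΔT = 295.93/16.67 = 17.76.
Resistance heating needs Ẇ_res = Q̇_H = 263000 Btu/h; the reversible heat pump needs only Ẇ_hp = Q̇_H/COP = 14810 Btu/h.
Saving = 263000 − 14810 = 248200 Btu/h.

250000 Btu/h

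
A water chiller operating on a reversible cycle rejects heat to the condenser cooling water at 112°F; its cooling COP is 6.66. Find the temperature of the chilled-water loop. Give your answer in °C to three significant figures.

2.98 °C

For a Carnot refrigerator COP_R = T_C/(T_H − T_C), so T_C = COP·T_H/(1 + COP).
With T_H = 317.59 K, T_C = 6.66 × 317.59/7.660 = 276.13 K.
Converting, 276.13 K = 2.98°C.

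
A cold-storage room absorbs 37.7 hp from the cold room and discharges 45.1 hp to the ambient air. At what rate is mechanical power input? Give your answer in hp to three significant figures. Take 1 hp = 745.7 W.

For a cyclic device the first law requires Q̇_H = Q̇_C + Ẇ.
Ẇ = Q̇_H − Q̇_C = 7.400 hp.

7.40 hp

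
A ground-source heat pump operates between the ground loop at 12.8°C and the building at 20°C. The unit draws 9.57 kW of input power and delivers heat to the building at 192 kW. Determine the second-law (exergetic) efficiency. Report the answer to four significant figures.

COP_actual = Q̇_H/Ẇ = 192.0/9.570 = 20.06.
In absolute terms T_C = 285.95 K and T_H = 293.15 K, so ΔT = 7.200 K.
COP_Carnot = T_H/ΔT = 293.15/7.200 = 40.72.
η_II = COP_actual/COP_Carnot = 20.06/40.72 = 0.4928.

0.4928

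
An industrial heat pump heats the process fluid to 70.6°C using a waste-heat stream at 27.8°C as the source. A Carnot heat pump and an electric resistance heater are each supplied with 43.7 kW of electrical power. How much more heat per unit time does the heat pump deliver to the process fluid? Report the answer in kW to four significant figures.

307.3 kW

In absolute terms T_C = 300.95 K and T_H = 343.75 K, so ΔT = 42.80 K.
COP_Carnot = T_H/ΔT = 343.75/42.80 = 8.032.
The heat pump delivers Q̇_H = COP × Ẇ = 351.0 kW; the resistance heater delivers Ẇ = 43.70 kW.
Extra = (COP − 1)·Ẇ = 307.3 kW.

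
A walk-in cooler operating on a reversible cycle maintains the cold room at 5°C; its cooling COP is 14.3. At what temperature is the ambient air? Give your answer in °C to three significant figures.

24.5 °C

COP_R = T_C/(T_H − T_C) gives T_H − T_C = T_C/COP.
With T_C = 278.15 K, T_H = 278.15 × (1 + 1/14.3) = 297.60 K.
Converting, 297.60 K = 24.45°C.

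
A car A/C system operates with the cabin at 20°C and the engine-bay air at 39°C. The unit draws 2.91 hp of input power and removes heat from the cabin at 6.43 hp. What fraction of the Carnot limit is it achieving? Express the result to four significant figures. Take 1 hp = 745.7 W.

COP_actual = Q̇_C/Ẇ = 6.430/2.910 = 2.210.
In absolute terms T_C = 293.15 K and T_H = 312.15 K, so ΔT = 19.00 K.
COP_Carnot = T_C/ΔT = 293.15/19.00 = 15.43.
η_II = COP_actual/COP_Carnot = 2.210/15.43 = 0.1432.

0.1432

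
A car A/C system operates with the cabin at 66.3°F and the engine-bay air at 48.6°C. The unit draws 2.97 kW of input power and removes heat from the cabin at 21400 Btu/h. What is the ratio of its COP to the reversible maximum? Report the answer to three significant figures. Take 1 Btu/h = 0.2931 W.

Converting, Q̇_C = 21400 Btu/h = 6.272 kW, so COP_actual = Q̇_C/Ẇ = 6.272/2.970 = 2.112.
In absolute terms T_C = 292.21 K and T_H = 321.75 K, so ΔT = 29.54 K.
COP_Carnot = T_C/ΔT = 292.21/29.54 = 9.890.
η_II = COP_actual/COP_Carnot = 2.112/9.890 = 0.2135.

0.214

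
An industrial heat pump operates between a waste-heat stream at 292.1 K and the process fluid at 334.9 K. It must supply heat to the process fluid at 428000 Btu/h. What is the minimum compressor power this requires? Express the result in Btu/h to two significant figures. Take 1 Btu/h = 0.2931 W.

55000 Btu/h

The reservoir spacing is ΔT = 334.9 − 292.1 = 42.80 K.
COP_Carnot = T_H/ΔT = 334.90/42.80 = 7.825.
Ẇ_min = Q̇/COP_Carnot = 428000/7.825 = 54700 Btu/h.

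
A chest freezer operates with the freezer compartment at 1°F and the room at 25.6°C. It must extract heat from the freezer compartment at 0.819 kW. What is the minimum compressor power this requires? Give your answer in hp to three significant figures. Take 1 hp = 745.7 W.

In absolute terms T_C = 255.93 K and T_H = 298.75 K, so ΔT = 42.82 K.
COP_Carnot = T_C/ΔT = 255.93/42.82 = 5.977.
Ẇ_min = Q̇/COP_Carnot = 0.8190/5.977 = 0.1370 kW = 0.1838 hp.

0.184 hp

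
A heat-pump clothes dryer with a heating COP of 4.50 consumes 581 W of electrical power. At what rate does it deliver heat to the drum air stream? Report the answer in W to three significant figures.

2610 W

Q̇_H = COP_HP × Ẇ = 4.50 × 581.0 = 2615 W.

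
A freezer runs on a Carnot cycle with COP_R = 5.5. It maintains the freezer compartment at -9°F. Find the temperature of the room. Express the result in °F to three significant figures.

72.9 °F

COP_R = T_C/(T_H − T_C) gives T_H − T_C = T_C/COP.
With T_C = 250.37 K, T_H = 250.37 × (1 + 1/5.5) = 295.89 K.
Converting, 295.89 K = 72.94°F.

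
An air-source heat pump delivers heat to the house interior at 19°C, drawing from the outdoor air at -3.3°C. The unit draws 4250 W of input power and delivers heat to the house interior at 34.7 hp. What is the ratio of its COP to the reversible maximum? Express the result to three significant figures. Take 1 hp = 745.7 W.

Converting, Q̇_H = 34.70 hp = 25880 W, so COP_actual = Q̇_H/Ẇ = 25880/4250 = 6.088.
In absolute terms T_C = 269.85 K and T_H = 292.15 K, so ΔT = 22.30 K.
COP_Carnot = T_H/ΔT = 292.15/22.30 = 13.10.
η_II = COP_actual/COP_Carnot = 6.088/13.10 = 0.4647.

0.465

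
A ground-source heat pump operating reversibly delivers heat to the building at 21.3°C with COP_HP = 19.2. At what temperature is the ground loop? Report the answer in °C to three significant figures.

5.96 °C

COP_HP = T_H/(T_H − T_C) gives T_H − T_C = T_H/COP.
With T_H = 294.45 K, T_C = 294.45 × (1 − 1/19.2) = 279.11 K.
Converting, 279.11 K = 5.96°C.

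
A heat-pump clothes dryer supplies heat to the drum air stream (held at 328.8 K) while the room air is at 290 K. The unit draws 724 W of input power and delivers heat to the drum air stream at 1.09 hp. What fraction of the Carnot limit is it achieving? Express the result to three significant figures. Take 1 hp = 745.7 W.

Converting, Q̇_H = 1.090 hp = 812.8 W, so COP_actual = Q̇_H/Ẇ = 812.8/724.0 = 1.123.
The reservoir spacing is ΔT = 328.8 − 290 = 38.80 K.
COP_Carnot = T_H/ΔT = 328.80/38.80 = 8.474.
η_II = COP_actual/COP_Carnot = 1.123/8.474 = 0.1325.

0.132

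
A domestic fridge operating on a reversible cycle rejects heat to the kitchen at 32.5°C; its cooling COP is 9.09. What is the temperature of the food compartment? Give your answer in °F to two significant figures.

For a Carnot refrigerator COP_R = T_C/(T_H − T_C), so T_C = COP·T_H/(1 + COP).
With T_H = 305.65 K, T_C = 9.09 × 305.65/10.09 = 275.36 K.
Converting, 275.36 K = 35.97°F.

36 °F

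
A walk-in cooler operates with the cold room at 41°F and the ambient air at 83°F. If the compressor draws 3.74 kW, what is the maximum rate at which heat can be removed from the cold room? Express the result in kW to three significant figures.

In absolute terms T_C = 278.15 K and T_H = 301.48 K, so ΔT = 23.33 K.
COP_Carnot = T_C/ΔT = 278.15/23.33 = 11.92.
Q̇_max = COP_Carnot × Ẇ = 11.92 × 3.740 kW = 44.58 kW.

44.6 kW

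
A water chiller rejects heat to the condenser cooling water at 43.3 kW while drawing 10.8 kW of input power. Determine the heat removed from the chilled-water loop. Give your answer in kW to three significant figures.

32.5 kW

For a cyclic device the first law requires Q̇_H = Q̇_C + Ẇ.
Q̇_C = Q̇_H − Ẇ = 32.50 kW.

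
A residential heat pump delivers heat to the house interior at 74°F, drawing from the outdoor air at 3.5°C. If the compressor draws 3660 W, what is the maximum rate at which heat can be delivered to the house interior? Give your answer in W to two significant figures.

In absolute terms T_C = 276.65 K and T_H = 296.48 K, so ΔT = 19.83 K.
COP_Carnot = T_H/ΔT = 296.48/19.83 = 14.95.
Q̇_max = COP_Carnot × Ẇ = 14.95 × 3660 W = 54710 W.

55000 W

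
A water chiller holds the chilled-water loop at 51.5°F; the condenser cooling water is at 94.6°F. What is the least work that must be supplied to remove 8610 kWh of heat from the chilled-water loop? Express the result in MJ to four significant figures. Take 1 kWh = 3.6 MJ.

2613 MJ

In absolute terms T_C = 283.98 K and T_H = 307.93 K, so ΔT = 23.94 K.
The reversible limit is COP_R = T_C/ΔT = 11.86, so W_min = Q_C/COP = Q_C·ΔT/T_C.
W_min = 8610 × 23.94/283.98 = 726.0 kWh = 2613 MJ.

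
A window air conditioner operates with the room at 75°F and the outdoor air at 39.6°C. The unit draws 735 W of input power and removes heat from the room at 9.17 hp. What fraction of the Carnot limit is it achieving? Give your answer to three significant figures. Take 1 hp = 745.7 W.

0.492

Converting, Q̇_C = 9.170 hp = 6838 W, so COP_actual = Q̇_C/Ẇ = 6838/735.0 = 9.303.
In absolute terms T_C = 297.04 K and T_H = 312.75 K, so ΔT = 15.71 K.
COP_Carnot = T_C/ΔT = 297.04/15.71 = 18.91.
η_II = COP_actual/COP_Carnot = 9.303/18.91 = 0.4921.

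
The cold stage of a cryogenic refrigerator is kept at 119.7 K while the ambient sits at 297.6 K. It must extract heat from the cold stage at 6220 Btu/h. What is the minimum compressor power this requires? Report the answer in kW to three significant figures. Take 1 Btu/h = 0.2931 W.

2.71 kW

The reservoir spacing is ΔT = 297.6 − 119.7 = 177.9 K.
COP_Carnot = T_C/ΔT = 119.70/177.9 = 0.6728.
Ẇ_min = Q̇/COP_Carnot = 6220/0.6728 = 9244 Btu/h = 2.709 kW.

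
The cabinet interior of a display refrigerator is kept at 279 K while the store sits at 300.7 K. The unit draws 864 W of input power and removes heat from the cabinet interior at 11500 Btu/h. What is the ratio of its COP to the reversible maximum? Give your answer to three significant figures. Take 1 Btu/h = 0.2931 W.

0.303

Converting, Q̇_C = 11500 Btu/h = 3371 W, so COP_actual = Q̇_C/Ẇ = 3371/864.0 = 3.901.
The reservoir spacing is ΔT = 300.7 − 279 = 21.70 K.
COP_Carnot = T_C/ΔT = 279.00/21.70 = 12.86.
η_II = COP_actual/COP_Carnot = 3.901/12.86 = 0.3034.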